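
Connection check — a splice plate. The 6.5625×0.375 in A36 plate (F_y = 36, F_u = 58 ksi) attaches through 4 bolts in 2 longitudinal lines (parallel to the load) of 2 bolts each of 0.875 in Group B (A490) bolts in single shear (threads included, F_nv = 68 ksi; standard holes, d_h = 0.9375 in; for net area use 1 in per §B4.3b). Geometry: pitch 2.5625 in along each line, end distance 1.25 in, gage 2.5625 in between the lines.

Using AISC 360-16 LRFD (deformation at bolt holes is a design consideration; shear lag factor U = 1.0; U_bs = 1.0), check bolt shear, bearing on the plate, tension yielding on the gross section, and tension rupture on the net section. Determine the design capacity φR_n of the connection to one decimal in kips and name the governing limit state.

74.4 kips (net-section rupture governs)

Bolt shear: A_b = π(0.875)²/4 = 0.60132 in². φR_n = 0.75 × 68 × 0.60132 × 4 × 1 = 122.7 kips.
Bearing (0.375 in plate, F_u = 58 ksi): end bolts L_c = 1.25 − 0.9375/2 = 0.78125, R_n = min(1.2×0.78125×0.375×58, 2.4×0.875×0.375×58) = 20.391 kips/bolt; interior L_c = 2.5625 − 0.9375 = 1.625, R_n = 42.413 kips/bolt. φR_n = 0.75 × (2×20.391 + 2×42.413) = 94.2 kips.
Tension yield (gross): A_g = 6.5625×0.375 = 2.4609 in². φR_n = 0.90 × 36 × 2.4609 = 79.7 kips.
Tension rupture (net): A_n = (6.5625 − 2×1)×0.375 = 1.7109 in² (U = 1.0, A_e = A_n). φR_n = 0.75 × 58 × 1.7109 = 74.4 kips.
Governing: min(122.7, 94.2, 79.7, 74.4) = 74.4 kips → net-section rupture.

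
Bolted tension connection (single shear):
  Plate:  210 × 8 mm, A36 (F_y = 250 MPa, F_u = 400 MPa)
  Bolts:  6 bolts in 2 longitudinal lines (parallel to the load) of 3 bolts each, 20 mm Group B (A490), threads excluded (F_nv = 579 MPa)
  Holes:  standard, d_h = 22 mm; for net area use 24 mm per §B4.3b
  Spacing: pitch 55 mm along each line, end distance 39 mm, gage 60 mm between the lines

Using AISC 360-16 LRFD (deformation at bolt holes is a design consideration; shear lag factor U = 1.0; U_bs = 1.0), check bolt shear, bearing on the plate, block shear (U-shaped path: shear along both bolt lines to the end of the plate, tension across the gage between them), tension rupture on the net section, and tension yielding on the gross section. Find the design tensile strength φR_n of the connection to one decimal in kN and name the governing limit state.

Bolt shear: A_b = π(20)²/4 = 314.16 mm². φR_n = 0.75 × 579 × 314.16 × 6 × 1 = 818.5 kN.
Bearing (8 mm plate, F_u = 400 MPa): end bolts L_c = 39 − 22/2 = 28, R_n = min(1.2×28×8×400, 2.4×20×8×400) = 107.52 kN/bolt; interior L_c = 55 − 22 = 33, R_n = 126.72 kN/bolt. φR_n = 0.75 × (2×107.52 + 4×126.72) = 541.4 kN.
Block shear: shear path 2×[39+2×55] = 2×149 mm, A_gv = 2384, A_nv = 2×(149 − 2.5×24)×8 = 1424 mm²; tension across gage: (60 − 1×24)×8 = 288 mm². R_n = min(0.6×400×1424, 0.6×250×2384) + 1.0×400×288 = min(341.76, 357.6) + 115.2 = 456.96 kN. φR_n = 0.75 × 456.96 = 342.7 kN.
Tension rupture (net): A_n = (210 − 2×24)×8 = 1296 mm² (U = 1.0, A_e = A_n). φR_n = 0.75 × 400 × 1296 = 388.8 kN.
Tension yield (gross): A_g = 210×8 = 1680 mm². φR_n = 0.90 × 250 × 1680 = 378.0 kN.
Governing: min(818.5, 541.4, 342.7, 388.8, 378.0) = 342.7 kN → block shear.

342.7 kN (block shear governs)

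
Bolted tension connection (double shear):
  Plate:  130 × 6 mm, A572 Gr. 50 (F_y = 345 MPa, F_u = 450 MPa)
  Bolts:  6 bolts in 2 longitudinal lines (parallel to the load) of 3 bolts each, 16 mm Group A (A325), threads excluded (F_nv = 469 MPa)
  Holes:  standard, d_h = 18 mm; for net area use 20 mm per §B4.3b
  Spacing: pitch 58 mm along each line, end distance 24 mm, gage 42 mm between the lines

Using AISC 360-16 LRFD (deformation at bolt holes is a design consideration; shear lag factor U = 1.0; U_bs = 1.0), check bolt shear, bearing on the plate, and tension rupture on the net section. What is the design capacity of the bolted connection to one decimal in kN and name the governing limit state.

Bolt shear: A_b = π(16)²/4 = 201.06 mm². φR_n = 0.75 × 469 × 201.06 × 6 × 2 = 848.7 kN.
Bearing (6 mm plate, F_u = 450 MPa): end bolts L_c = 24 − 18/2 = 15, R_n = min(1.2×15×6×450, 2.4×16×6×450) = 48.6 kN/bolt; interior L_c = 58 − 18 = 40, R_n = 103.68 kN/bolt. φR_n = 0.75 × (2×48.6 + 4×103.68) = 383.9 kN.
Tension rupture (net): A_n = (130 − 2×20)×6 = 540 mm² (U = 1.0, A_e = A_n). φR_n = 0.75 × 450 × 540 = 182.3 kN.
Governing: min(848.7, 383.9, 182.3) = 182.3 kN → net-section rupture.

182.3 kN (net-section rupture governs)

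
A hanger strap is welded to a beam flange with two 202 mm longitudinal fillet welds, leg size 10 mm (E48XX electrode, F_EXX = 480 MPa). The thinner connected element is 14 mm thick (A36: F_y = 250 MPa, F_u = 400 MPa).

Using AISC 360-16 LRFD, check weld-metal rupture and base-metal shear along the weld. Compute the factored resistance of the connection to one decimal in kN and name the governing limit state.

617.0 kN (weld metal governs)

Weld metal: throat = 0.707×10 = 7.07 mm, L = 2×202 = 404 mm. φR_n = 0.75 × 0.6 × 480 × 7.07 × 404 = 617.0 kN.
Base metal shear (14 mm plate): yield φR_n = 1.0×0.6×250×14×404 = 848.4 kN; rupture φR_n = 0.75×0.6×400×14×404 = 1018.1 kN; take 848.4 kN (yield).
Governing: min(617.0, 848.4) = 617.0 kN → weld metal.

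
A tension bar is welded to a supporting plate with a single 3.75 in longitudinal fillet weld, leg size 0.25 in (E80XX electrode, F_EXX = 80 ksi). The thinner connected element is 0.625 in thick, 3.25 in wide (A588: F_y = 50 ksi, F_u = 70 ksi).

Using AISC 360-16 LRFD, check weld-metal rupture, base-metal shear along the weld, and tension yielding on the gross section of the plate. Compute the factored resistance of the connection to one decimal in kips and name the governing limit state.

Weld metal: throat = 0.707×0.25 = 0.17675 in, L = 3.75 in. φR_n = 0.75 × 0.6 × 80 × 0.17675 × 3.75 = 23.9 kips.
Base metal shear (0.625 in plate): yield φR_n = 1.0×0.6×50×0.625×3.75 = 70.3 kips; rupture φR_n = 0.75×0.6×70×0.625×3.75 = 73.8 kips; take 70.3 kips (yield).
Tension yield (gross): A_g = 3.25×0.625 = 2.0313 in². φR_n = 0.90 × 50 × 2.0313 = 91.4 kips.
Governing: min(23.9, 70.3, 91.4) = 23.9 kips → weld metal.

23.9 kips (weld metal governs)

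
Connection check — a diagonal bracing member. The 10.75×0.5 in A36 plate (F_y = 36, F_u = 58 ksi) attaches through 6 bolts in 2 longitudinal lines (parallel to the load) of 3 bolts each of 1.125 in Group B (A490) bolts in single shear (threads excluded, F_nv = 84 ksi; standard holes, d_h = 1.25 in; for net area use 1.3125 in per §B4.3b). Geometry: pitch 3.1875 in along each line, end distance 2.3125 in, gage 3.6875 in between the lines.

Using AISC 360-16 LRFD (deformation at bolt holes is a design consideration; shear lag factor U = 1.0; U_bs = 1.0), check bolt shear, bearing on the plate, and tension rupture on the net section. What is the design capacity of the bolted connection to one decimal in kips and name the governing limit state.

176.7 kips (net-section rupture governs)

Bolt shear: A_b = π(1.125)²/4 = 0.99402 in². φR_n = 0.75 × 84 × 0.99402 × 6 × 1 = 375.7 kips.
Bearing (0.5 in plate, F_u = 58 ksi): end bolts L_c = 2.3125 − 1.25/2 = 1.6875, R_n = min(1.2×1.6875×0.5×58, 2.4×1.125×0.5×58) = 58.725 kips/bolt; interior L_c = 3.1875 − 1.25 = 1.9375, R_n = 67.425 kips/bolt. φR_n = 0.75 × (2×58.725 + 4×67.425) = 290.4 kips.
Tension rupture (net): A_n = (10.75 − 2×1.3125)×0.5 = 4.0625 in² (U = 1.0, A_e = A_n). φR_n = 0.75 × 58 × 4.0625 = 176.7 kips.
Governing: min(375.7, 290.4, 176.7) = 176.7 kips → net-section rupture.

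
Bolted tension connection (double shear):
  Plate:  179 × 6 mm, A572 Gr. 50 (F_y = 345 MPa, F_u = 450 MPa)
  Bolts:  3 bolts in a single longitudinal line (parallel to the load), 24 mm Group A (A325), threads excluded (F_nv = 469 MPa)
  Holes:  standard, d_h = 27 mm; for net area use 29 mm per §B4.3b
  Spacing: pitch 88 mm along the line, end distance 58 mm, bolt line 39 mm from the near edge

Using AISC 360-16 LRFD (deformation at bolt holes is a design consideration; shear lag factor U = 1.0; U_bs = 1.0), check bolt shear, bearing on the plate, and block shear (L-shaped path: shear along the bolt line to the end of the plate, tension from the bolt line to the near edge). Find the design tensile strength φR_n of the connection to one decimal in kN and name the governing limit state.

Bolt shear: A_b = π(24)²/4 = 452.39 mm². φR_n = 0.75 × 469 × 452.39 × 3 × 2 = 954.8 kN.
Bearing (6 mm plate, F_u = 450 MPa): end bolts L_c = 58 − 27/2 = 44.5, R_n = min(1.2×44.5×6×450, 2.4×24×6×450) = 144.18 kN/bolt; interior L_c = 88 − 27 = 61, R_n = 155.52 kN/bolt. φR_n = 0.75 × (1×144.18 + 2×155.52) = 341.4 kN.
Block shear: shear path 1×[58+2×88] = 1×234 mm, A_gv = 1404, A_nv = 1×(234 − 2.5×29)×6 = 969 mm²; tension to near edge: (39 − 0.5×29)×6 = 147 mm². R_n = min(0.6×450×969, 0.6×345×1404) + 1.0×450×147 = min(261.63, 290.63) + 66.15 = 327.78 kN. φR_n = 0.75 × 327.78 = 245.8 kN.
Governing: min(954.8, 341.4, 245.8) = 245.8 kN → block shear.

245.8 kN (block shear governs)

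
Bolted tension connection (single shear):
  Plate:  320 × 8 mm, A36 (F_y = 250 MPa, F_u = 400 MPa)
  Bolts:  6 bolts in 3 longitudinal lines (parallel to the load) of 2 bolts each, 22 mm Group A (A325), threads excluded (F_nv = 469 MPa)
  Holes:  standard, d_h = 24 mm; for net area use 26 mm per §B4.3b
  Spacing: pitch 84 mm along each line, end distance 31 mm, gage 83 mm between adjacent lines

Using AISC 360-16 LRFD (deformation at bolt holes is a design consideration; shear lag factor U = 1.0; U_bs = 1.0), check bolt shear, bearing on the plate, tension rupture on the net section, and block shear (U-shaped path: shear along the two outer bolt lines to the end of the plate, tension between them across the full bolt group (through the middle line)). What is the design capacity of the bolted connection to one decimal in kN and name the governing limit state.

480.6 kN (block shear governs)

Bolt shear: A_b = π(22)²/4 = 380.13 mm². φR_n = 0.75 × 469 × 380.13 × 6 × 1 = 802.3 kN.
Bearing (8 mm plate, F_u = 400 MPa): end bolts L_c = 31 − 24/2 = 19, R_n = min(1.2×19×8×400, 2.4×22×8×400) = 72.96 kN/bolt; interior L_c = 84 − 24 = 60, R_n = 168.96 kN/bolt. φR_n = 0.75 × (3×72.96 + 3×168.96) = 544.3 kN.
Tension rupture (net): A_n = (320 − 3×26)×8 = 1936 mm² (U = 1.0, A_e = A_n). φR_n = 0.75 × 400 × 1936 = 580.8 kN.
Block shear: shear path 2×[31+1×84] = 2×115 mm, A_gv = 1840, A_nv = 2×(115 − 1.5×26)×8 = 1216 mm²; tension across gage: (166 − 2×26)×8 = 912 mm². R_n = min(0.6×400×1216, 0.6×250×1840) + 1.0×400×912 = min(291.84, 276) + 364.8 = 640.8 kN. φR_n = 0.75 × 640.8 = 480.6 kN.
Governing: min(802.3, 544.3, 580.8, 480.6) = 480.6 kN → block shear.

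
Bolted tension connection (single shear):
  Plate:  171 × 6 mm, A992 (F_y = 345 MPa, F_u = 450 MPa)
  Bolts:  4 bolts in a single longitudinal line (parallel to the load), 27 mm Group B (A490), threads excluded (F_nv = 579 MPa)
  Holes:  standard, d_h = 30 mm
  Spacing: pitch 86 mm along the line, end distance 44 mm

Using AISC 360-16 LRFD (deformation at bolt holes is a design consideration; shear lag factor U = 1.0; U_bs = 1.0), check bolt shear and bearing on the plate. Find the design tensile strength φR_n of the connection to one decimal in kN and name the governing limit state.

Bolt shear: A_b = π(27)²/4 = 572.56 mm². φR_n = 0.75 × 579 × 572.56 × 4 × 1 = 994.5 kN.
Bearing (6 mm plate, F_u = 450 MPa): end bolts L_c = 44 − 30/2 = 29, R_n = min(1.2×29×6×450, 2.4×27×6×450) = 93.96 kN/bolt; interior L_c = 86 − 30 = 56, R_n = 174.96 kN/bolt. φR_n = 0.75 × (1×93.96 + 3×174.96) = 464.1 kN.
Governing: min(994.5, 464.1) = 464.1 kN → bearing.

464.1 kN (bearing governs)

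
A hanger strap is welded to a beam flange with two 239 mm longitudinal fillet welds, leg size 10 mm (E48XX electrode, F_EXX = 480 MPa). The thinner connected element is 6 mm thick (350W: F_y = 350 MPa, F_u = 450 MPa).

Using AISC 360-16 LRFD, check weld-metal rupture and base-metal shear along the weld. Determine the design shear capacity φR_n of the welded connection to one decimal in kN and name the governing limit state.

580.8 kN (base-metal shear governs)

Weld metal: throat = 0.707×10 = 7.07 mm, L = 2×239 = 478 mm. φR_n = 0.75 × 0.6 × 480 × 7.07 × 478 = 730.0 kN.
Base metal shear (6 mm plate): yield φR_n = 1.0×0.6×350×6×478 = 602.3 kN; rupture φR_n = 0.75×0.6×450×6×478 = 580.8 kN; take 580.8 kN (rupture).
Governing: min(730.0, 580.8) = 580.8 kN → base-metal shear.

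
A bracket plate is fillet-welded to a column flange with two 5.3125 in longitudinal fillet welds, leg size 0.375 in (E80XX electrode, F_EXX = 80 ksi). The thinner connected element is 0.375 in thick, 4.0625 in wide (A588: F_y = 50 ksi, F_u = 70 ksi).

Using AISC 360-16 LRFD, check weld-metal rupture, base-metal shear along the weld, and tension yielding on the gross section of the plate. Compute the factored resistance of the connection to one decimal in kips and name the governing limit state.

68.6 kips (gross-section yield governs)

Weld metal: throat = 0.707×0.375 = 0.26513 in, L = 2×5.3125 = 10.625 in. φR_n = 0.75 × 0.6 × 80 × 0.26513 × 10.625 = 101.4 kips.
Base metal shear (0.375 in plate): yield φR_n = 1.0×0.6×50×0.375×10.625 = 119.5 kips; rupture φR_n = 0.75×0.6×70×0.375×10.625 = 125.5 kips; take 119.5 kips (yield).
Tension yield (gross): A_g = 4.0625×0.375 = 1.5234 in². φR_n = 0.90 × 50 × 1.5234 = 68.6 kips.
Governing: min(101.4, 119.5, 68.6) = 68.6 kips → gross-section yield.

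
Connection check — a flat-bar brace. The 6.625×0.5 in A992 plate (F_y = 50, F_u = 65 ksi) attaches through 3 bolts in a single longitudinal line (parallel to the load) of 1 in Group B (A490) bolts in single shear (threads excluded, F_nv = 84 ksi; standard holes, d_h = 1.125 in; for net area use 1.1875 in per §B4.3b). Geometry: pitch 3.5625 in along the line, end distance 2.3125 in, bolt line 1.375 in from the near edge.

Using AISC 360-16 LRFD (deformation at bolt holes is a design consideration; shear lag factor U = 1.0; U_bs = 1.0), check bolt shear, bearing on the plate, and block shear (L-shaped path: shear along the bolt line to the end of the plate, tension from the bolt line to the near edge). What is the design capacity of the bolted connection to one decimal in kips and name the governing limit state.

113.6 kips (block shear governs)

Bolt shear: A_b = π(1)²/4 = 0.7854 in². φR_n = 0.75 × 84 × 0.7854 × 3 × 1 = 148.4 kips.
Bearing (0.5 in plate, F_u = 65 ksi): end bolts L_c = 2.3125 − 1.125/2 = 1.75, R_n = min(1.2×1.75×0.5×65, 2.4×1×0.5×65) = 68.25 kips/bolt; interior L_c = 3.5625 − 1.125 = 2.4375, R_n = 78 kips/bolt. φR_n = 0.75 × (1×68.25 + 2×78) = 168.2 kips.
Block shear: shear path 1×[2.3125+2×3.5625] = 1×9.4375 in, A_gv = 4.7188, A_nv = 1×(9.4375 − 2.5×1.1875)×0.5 = 3.2344 in²; tension to near edge: (1.375 − 0.5×1.1875)×0.5 = 0.39063 in². R_n = min(0.6×65×3.2344, 0.6×50×4.7188) + 1.0×65×0.39063 = min(126.14, 141.56) + 25.391 = 151.53 kips. φR_n = 0.75 × 151.53 = 113.6 kips.
Governing: min(148.4, 168.2, 113.6) = 113.6 kips → block shear.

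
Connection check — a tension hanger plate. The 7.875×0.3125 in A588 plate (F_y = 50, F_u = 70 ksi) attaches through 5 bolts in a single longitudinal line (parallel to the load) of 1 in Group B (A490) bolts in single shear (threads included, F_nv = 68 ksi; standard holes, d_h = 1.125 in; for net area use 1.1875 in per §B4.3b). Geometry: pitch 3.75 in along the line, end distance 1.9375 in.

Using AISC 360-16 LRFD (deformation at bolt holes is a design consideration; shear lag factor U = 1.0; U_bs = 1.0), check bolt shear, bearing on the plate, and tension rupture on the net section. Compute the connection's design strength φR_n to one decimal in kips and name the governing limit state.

Bolt shear: A_b = π(1)²/4 = 0.7854 in². φR_n = 0.75 × 68 × 0.7854 × 5 × 1 = 200.3 kips.
Bearing (0.3125 in plate, F_u = 70 ksi): end bolts L_c = 1.9375 − 1.125/2 = 1.375, R_n = min(1.2×1.375×0.3125×70, 2.4×1×0.3125×70) = 36.094 kips/bolt; interior L_c = 3.75 − 1.125 = 2.625, R_n = 52.5 kips/bolt. φR_n = 0.75 × (1×36.094 + 4×52.5) = 184.6 kips.
Tension rupture (net): A_n = (7.875 − 1×1.1875)×0.3125 = 2.0898 in² (U = 1.0, A_e = A_n). φR_n = 0.75 × 70 × 2.0898 = 109.7 kips.
Governing: min(200.3, 184.6, 109.7) = 109.7 kips → net-section rupture.

109.7 kips (net-section rupture governs)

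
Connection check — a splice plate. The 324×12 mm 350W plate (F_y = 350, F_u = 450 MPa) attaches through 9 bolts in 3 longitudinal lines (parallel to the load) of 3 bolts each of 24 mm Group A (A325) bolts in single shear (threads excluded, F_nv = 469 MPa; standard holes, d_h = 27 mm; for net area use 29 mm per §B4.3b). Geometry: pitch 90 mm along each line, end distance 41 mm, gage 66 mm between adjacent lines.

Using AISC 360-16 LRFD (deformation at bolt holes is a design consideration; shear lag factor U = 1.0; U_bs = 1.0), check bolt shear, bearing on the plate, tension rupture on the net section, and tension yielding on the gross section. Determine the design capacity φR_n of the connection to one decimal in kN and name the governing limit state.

Bolt shear: A_b = π(24)²/4 = 452.39 mm². φR_n = 0.75 × 469 × 452.39 × 9 × 1 = 1432.2 kN.
Bearing (12 mm plate, F_u = 450 MPa): end bolts L_c = 41 − 27/2 = 27.5, R_n = min(1.2×27.5×12×450, 2.4×24×12×450) = 178.2 kN/bolt; interior L_c = 90 − 27 = 63, R_n = 311.04 kN/bolt. φR_n = 0.75 × (3×178.2 + 6×311.04) = 1800.6 kN.
Tension rupture (net): A_n = (324 − 3×29)×12 = 2844 mm² (U = 1.0, A_e = A_n). φR_n = 0.75 × 450 × 2844 = 959.9 kN.
Tension yield (gross): A_g = 324×12 = 3888 mm². φR_n = 0.90 × 350 × 3888 = 1224.7 kN.
Governing: min(1432.2, 1800.6, 959.9, 1224.7) = 959.9 kN → net-section rupture.

959.9 kN (net-section rupture governs)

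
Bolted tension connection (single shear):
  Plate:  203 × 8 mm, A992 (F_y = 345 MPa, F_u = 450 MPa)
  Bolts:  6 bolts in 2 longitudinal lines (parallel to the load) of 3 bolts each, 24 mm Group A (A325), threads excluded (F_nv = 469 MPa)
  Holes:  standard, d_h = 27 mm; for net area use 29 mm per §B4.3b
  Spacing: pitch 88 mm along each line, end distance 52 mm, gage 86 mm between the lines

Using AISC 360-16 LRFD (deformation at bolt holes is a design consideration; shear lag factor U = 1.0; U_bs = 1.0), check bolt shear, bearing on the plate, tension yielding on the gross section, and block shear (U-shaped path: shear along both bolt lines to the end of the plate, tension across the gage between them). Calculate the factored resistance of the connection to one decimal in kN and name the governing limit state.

Bolt shear: A_b = π(24)²/4 = 452.39 mm². φR_n = 0.75 × 469 × 452.39 × 6 × 1 = 954.8 kN.
Bearing (8 mm plate, F_u = 450 MPa): end bolts L_c = 52 − 27/2 = 38.5, R_n = min(1.2×38.5×8×450, 2.4×24×8×450) = 166.32 kN/bolt; interior L_c = 88 − 27 = 61, R_n = 207.36 kN/bolt. φR_n = 0.75 × (2×166.32 + 4×207.36) = 871.6 kN.
Tension yield (gross): A_g = 203×8 = 1624 mm². φR_n = 0.90 × 345 × 1624 = 504.3 kN.
Block shear: shear path 2×[52+2×88] = 2×228 mm, A_gv = 3648, A_nv = 2×(228 − 2.5×29)×8 = 2488 mm²; tension across gage: (86 − 1×29)×8 = 456 mm². R_n = min(0.6×450×2488, 0.6×345×3648) + 1.0×450×456 = min(671.76, 755.14) + 205.2 = 876.96 kN. φR_n = 0.75 × 876.96 = 657.7 kN.
Governing: min(954.8, 871.6, 504.3, 657.7) = 504.3 kN → gross-section yield.

504.3 kN (gross-section yield governs)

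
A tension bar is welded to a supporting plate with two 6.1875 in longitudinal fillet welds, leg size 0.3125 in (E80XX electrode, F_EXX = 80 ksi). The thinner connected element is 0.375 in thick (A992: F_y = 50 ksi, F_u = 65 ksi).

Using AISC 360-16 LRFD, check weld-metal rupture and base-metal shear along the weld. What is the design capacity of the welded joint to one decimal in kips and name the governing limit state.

98.4 kips (weld metal governs)

Weld metal: throat = 0.707×0.3125 = 0.22094 in, L = 2×6.1875 = 12.375 in. φR_n = 0.75 × 0.6 × 80 × 0.22094 × 12.375 = 98.4 kips.
Base metal shear (0.375 in plate): yield φR_n = 1.0×0.6×50×0.375×12.375 = 139.2 kips; rupture φR_n = 0.75×0.6×65×0.375×12.375 = 135.7 kips; take 135.7 kips (rupture).
Governing: min(98.4, 135.7) = 98.4 kips → weld metal.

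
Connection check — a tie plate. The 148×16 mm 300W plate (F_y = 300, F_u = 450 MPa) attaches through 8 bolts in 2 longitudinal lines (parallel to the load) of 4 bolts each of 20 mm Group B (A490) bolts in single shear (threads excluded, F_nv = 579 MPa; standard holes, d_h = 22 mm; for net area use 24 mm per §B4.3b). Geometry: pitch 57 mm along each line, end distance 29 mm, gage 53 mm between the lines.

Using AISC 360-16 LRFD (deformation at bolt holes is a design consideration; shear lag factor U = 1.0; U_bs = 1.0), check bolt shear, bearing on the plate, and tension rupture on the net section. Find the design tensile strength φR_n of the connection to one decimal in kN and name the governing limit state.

540.0 kN (net-section rupture governs)

Bolt shear: A_b = π(20)²/4 = 314.16 mm². φR_n = 0.75 × 579 × 314.16 × 8 × 1 = 1091.4 kN.
Bearing (16 mm plate, F_u = 450 MPa): end bolts L_c = 29 − 22/2 = 18, R_n = min(1.2×18×16×450, 2.4×20×16×450) = 155.52 kN/bolt; interior L_c = 57 − 22 = 35, R_n = 302.4 kN/bolt. φR_n = 0.75 × (2×155.52 + 6×302.4) = 1594.1 kN.
Tension rupture (net): A_n = (148 − 2×24)×16 = 1600 mm² (U = 1.0, A_e = A_n). φR_n = 0.75 × 450 × 1600 = 540.0 kN.
Governing: min(1091.4, 1594.1, 540.0) = 540.0 kN → net-section rupture.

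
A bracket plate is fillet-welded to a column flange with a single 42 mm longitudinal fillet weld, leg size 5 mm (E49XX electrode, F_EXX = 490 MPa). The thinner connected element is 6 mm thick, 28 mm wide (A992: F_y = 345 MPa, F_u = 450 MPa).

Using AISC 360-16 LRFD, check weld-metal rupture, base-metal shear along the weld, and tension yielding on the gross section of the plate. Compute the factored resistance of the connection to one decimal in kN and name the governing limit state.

Weld metal: throat = 0.707×5 = 3.535 mm, L = 42 mm. φR_n = 0.75 × 0.6 × 490 × 3.535 × 42 = 32.7 kN.
Base metal shear (6 mm plate): yield φR_n = 1.0×0.6×345×6×42 = 52.2 kN; rupture φR_n = 0.75×0.6×450×6×42 = 51.0 kN; take 51.0 kN (rupture).
Tension yield (gross): A_g = 28×6 = 168 mm². φR_n = 0.90 × 345 × 168 = 52.2 kN.
Governing: min(32.7, 51.0, 52.2) = 32.7 kN → weld metal.

32.7 kN (weld metal governs)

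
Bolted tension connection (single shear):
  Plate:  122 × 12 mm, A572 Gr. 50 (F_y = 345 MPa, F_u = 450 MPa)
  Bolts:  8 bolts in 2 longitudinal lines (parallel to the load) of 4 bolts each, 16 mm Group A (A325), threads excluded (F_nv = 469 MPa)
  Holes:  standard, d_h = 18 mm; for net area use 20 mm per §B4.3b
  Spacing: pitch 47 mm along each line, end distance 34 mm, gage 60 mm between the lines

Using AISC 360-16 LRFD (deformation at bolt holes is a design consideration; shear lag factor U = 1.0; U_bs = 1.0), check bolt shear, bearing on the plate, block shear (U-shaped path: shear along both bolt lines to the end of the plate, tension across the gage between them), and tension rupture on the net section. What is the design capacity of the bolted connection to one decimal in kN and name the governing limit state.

332.1 kN (net-section rupture governs)

Bolt shear: A_b = π(16)²/4 = 201.06 mm². φR_n = 0.75 × 469 × 201.06 × 8 × 1 = 565.8 kN.
Bearing (12 mm plate, F_u = 450 MPa): end bolts L_c = 34 − 18/2 = 25, R_n = min(1.2×25×12×450, 2.4×16×12×450) = 162 kN/bolt; interior L_c = 47 − 18 = 29, R_n = 187.92 kN/bolt. φR_n = 0.75 × (2×162 + 6×187.92) = 1088.6 kN.
Block shear: shear path 2×[34+3×47] = 2×175 mm, A_gv = 4200, A_nv = 2×(175 − 3.5×20)×12 = 2520 mm²; tension across gage: (60 − 1×20)×12 = 480 mm². R_n = min(0.6×450×2520, 0.6×345×4200) + 1.0×450×480 = min(680.4, 869.4) + 216 = 896.4 kN. φR_n = 0.75 × 896.4 = 672.3 kN.
Tension rupture (net): A_n = (122 − 2×20)×12 = 984 mm² (U = 1.0, A_e = A_n). φR_n = 0.75 × 450 × 984 = 332.1 kN.
Governing: min(565.8, 1088.6, 672.3, 332.1) = 332.1 kN → net-section rupture.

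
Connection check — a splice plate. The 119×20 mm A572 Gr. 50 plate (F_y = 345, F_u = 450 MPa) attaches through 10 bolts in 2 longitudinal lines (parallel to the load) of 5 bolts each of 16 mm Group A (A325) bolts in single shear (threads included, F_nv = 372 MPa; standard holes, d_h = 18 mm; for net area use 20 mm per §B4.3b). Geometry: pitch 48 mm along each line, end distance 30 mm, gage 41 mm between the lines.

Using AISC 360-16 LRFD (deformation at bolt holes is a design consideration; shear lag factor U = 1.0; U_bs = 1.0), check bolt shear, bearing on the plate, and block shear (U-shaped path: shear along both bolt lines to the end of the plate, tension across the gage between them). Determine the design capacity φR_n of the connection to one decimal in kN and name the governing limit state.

Bolt shear: A_b = π(16)²/4 = 201.06 mm². φR_n = 0.75 × 372 × 201.06 × 10 × 1 = 561.0 kN.
Bearing (20 mm plate, F_u = 450 MPa): end bolts L_c = 30 − 18/2 = 21, R_n = min(1.2×21×20×450, 2.4×16×20×450) = 226.8 kN/bolt; interior L_c = 48 − 18 = 30, R_n = 324 kN/bolt. φR_n = 0.75 × (2×226.8 + 8×324) = 2284.2 kN.
Block shear: shear path 2×[30+4×48] = 2×222 mm, A_gv = 8880, A_nv = 2×(222 − 4.5×20)×20 = 5280 mm²; tension across gage: (41 − 1×20)×20 = 420 mm². R_n = min(0.6×450×5280, 0.6×345×8880) + 1.0×450×420 = min(1425.6, 1838.2) + 189 = 1614.6 kN. φR_n = 0.75 × 1614.6 = 1211.0 kN.
Governing: min(561.0, 2284.2, 1211.0) = 561.0 kN → bolt shear.

561.0 kN (bolt shear governs)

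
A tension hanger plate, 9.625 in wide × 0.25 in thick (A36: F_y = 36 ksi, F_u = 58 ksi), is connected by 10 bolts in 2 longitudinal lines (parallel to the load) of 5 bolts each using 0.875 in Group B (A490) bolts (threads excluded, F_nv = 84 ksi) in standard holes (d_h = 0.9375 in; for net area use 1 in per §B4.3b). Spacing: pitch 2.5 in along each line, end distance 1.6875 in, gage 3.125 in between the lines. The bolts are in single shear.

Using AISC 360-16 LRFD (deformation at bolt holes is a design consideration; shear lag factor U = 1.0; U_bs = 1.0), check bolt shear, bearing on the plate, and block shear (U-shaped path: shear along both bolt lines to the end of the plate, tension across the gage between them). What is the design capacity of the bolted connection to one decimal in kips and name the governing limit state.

Bolt shear: A_b = π(0.875)²/4 = 0.60132 in². φR_n = 0.75 × 84 × 0.60132 × 10 × 1 = 378.8 kips.
Bearing (0.25 in plate, F_u = 58 ksi): end bolts L_c = 1.6875 − 0.9375/2 = 1.21875, R_n = min(1.2×1.21875×0.25×58, 2.4×0.875×0.25×58) = 21.206 kips/bolt; interior L_c = 2.5 − 0.9375 = 1.5625, R_n = 27.188 kips/bolt. φR_n = 0.75 × (2×21.206 + 8×27.188) = 194.9 kips.
Block shear: shear path 2×[1.6875+4×2.5] = 2×11.6875 in, A_gv = 5.8438, A_nv = 2×(11.6875 − 4.5×1)×0.25 = 3.5938 in²; tension across gage: (3.125 − 1×1)×0.25 = 0.53125 in². R_n = min(0.6×58×3.5938, 0.6×36×5.8438) + 1.0×58×0.53125 = min(125.06, 126.23) + 30.813 = 155.87 kips. φR_n = 0.75 × 155.87 = 116.9 kips.
Governing: min(378.8, 194.9, 116.9) = 116.9 kips → block shear.

116.9 kips (block shear governs)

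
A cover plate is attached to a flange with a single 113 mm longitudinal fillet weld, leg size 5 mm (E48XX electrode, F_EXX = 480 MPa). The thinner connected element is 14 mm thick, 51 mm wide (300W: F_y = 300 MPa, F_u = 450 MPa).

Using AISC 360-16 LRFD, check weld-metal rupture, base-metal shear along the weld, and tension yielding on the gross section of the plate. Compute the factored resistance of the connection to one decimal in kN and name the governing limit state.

86.3 kN (weld metal governs)

Weld metal: throat = 0.707×5 = 3.535 mm, L = 113 mm. φR_n = 0.75 × 0.6 × 480 × 3.535 × 113 = 86.3 kN.
Base metal shear (14 mm plate): yield φR_n = 1.0×0.6×300×14×113 = 284.8 kN; rupture φR_n = 0.75×0.6×450×14×113 = 320.4 kN; take 284.8 kN (yield).
Tension yield (gross): A_g = 51×14 = 714 mm². φR_n = 0.90 × 300 × 714 = 192.8 kN.
Governing: min(86.3, 284.8, 192.8) = 86.3 kN → weld metal.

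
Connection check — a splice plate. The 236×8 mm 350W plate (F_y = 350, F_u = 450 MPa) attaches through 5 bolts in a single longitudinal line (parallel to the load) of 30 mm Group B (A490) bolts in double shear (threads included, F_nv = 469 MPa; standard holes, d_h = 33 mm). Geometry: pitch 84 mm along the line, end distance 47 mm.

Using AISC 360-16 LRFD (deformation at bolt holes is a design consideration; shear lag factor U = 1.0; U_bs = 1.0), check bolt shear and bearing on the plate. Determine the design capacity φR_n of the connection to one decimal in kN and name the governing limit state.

759.8 kN (bearing governs)

Bolt shear: A_b = π(30)²/4 = 706.86 mm². φR_n = 0.75 × 469 × 706.86 × 5 × 2 = 2486.4 kN.
Bearing (8 mm plate, F_u = 450 MPa): end bolts L_c = 47 − 33/2 = 30.5, R_n = min(1.2×30.5×8×450, 2.4×30×8×450) = 131.76 kN/bolt; interior L_c = 84 − 33 = 51, R_n = 220.32 kN/bolt. φR_n = 0.75 × (1×131.76 + 4×220.32) = 759.8 kN.
Governing: min(2486.4, 759.8) = 759.8 kN → bearing.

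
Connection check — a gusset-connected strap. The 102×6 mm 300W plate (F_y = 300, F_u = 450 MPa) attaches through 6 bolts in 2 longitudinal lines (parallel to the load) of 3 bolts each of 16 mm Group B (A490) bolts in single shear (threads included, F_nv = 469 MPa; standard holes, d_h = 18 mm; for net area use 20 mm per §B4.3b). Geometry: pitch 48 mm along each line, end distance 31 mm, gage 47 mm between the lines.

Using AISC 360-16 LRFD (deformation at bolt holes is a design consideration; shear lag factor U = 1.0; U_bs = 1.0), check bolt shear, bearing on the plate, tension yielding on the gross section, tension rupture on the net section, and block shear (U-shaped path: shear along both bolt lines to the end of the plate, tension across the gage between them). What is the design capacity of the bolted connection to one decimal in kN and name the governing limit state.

Bolt shear: A_b = π(16)²/4 = 201.06 mm². φR_n = 0.75 × 469 × 201.06 × 6 × 1 = 424.3 kN.
Bearing (6 mm plate, F_u = 450 MPa): end bolts L_c = 31 − 18/2 = 22, R_n = min(1.2×22×6×450, 2.4×16×6×450) = 71.28 kN/bolt; interior L_c = 48 − 18 = 30, R_n = 97.2 kN/bolt. φR_n = 0.75 × (2×71.28 + 4×97.2) = 398.5 kN.
Tension yield (gross): A_g = 102×6 = 612 mm². φR_n = 0.90 × 300 × 612 = 165.2 kN.
Tension rupture (net): A_n = (102 − 2×20)×6 = 372 mm² (U = 1.0, A_e = A_n). φR_n = 0.75 × 450 × 372 = 125.6 kN.
Block shear: shear path 2×[31+2×48] = 2×127 mm, A_gv = 1524, A_nv = 2×(127 − 2.5×20)×6 = 924 mm²; tension across gage: (47 − 1×20)×6 = 162 mm². R_n = min(0.6×450×924, 0.6×300×1524) + 1.0×450×162 = min(249.48, 274.32) + 72.9 = 322.38 kN. φR_n = 0.75 × 322.38 = 241.8 kN.
Governing: min(424.3, 398.5, 165.2, 125.6, 241.8) = 125.6 kN → net-section rupture.

125.6 kN (net-section rupture governs)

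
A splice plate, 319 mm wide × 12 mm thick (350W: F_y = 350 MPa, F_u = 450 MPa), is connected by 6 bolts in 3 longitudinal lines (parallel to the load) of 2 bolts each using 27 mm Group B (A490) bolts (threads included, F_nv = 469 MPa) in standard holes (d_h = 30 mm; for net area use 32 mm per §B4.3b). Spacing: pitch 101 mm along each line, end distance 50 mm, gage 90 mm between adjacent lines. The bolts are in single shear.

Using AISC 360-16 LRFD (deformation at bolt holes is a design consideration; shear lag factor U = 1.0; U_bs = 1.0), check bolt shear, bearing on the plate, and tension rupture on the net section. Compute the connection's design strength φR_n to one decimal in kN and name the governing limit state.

903.2 kN (net-section rupture governs)

Bolt shear: A_b = π(27)²/4 = 572.56 mm². φR_n = 0.75 × 469 × 572.56 × 6 × 1 = 1208.4 kN.
Bearing (12 mm plate, F_u = 450 MPa): end bolts L_c = 50 − 30/2 = 35, R_n = min(1.2×35×12×450, 2.4×27×12×450) = 226.8 kN/bolt; interior L_c = 101 − 30 = 71, R_n = 349.92 kN/bolt. φR_n = 0.75 × (3×226.8 + 3×349.92) = 1297.6 kN.
Tension rupture (net): A_n = (319 − 3×32)×12 = 2676 mm² (U = 1.0, A_e = A_n). φR_n = 0.75 × 450 × 2676 = 903.2 kN.
Governing: min(1208.4, 1297.6, 903.2) = 903.2 kN → net-section rupture.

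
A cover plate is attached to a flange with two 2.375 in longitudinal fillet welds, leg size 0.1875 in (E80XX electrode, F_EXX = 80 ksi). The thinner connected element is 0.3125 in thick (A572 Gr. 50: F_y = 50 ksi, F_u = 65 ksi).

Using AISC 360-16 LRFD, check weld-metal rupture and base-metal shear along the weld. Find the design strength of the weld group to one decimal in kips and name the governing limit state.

Weld metal: throat = 0.707×0.1875 = 0.13256 in, L = 2×2.375 = 4.75 in. φR_n = 0.75 × 0.6 × 80 × 0.13256 × 4.75 = 22.7 kips.
Base metal shear (0.3125 in plate): yield φR_n = 1.0×0.6×50×0.3125×4.75 = 44.5 kips; rupture φR_n = 0.75×0.6×65×0.3125×4.75 = 43.4 kips; take 43.4 kips (rupture).
Governing: min(22.7, 43.4) = 22.7 kips → weld metal.

22.7 kips (weld metal governs)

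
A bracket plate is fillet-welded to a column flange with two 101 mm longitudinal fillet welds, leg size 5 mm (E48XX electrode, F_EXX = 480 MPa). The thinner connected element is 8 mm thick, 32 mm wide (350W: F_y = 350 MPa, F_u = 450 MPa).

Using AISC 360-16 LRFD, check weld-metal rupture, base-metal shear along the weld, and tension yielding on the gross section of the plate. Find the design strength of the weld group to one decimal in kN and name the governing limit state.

Weld metal: throat = 0.707×5 = 3.535 mm, L = 2×101 = 202 mm. φR_n = 0.75 × 0.6 × 480 × 3.535 × 202 = 154.2 kN.
Base metal shear (8 mm plate): yield φR_n = 1.0×0.6×350×8×202 = 339.4 kN; rupture φR_n = 0.75×0.6×450×8×202 = 327.2 kN; take 327.2 kN (rupture).
Tension yield (gross): A_g = 32×8 = 256 mm². φR_n = 0.90 × 350 × 256 = 80.6 kN.
Governing: min(154.2, 327.2, 80.6) = 80.6 kN → gross-section yield.

80.6 kN (gross-section yield governs)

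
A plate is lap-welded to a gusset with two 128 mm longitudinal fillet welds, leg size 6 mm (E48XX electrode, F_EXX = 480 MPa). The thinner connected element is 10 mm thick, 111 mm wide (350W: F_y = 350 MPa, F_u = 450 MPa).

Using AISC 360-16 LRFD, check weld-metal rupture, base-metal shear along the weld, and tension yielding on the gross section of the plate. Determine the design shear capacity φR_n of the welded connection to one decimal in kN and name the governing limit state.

Weld metal: throat = 0.707×6 = 4.242 mm, L = 2×128 = 256 mm. φR_n = 0.75 × 0.6 × 480 × 4.242 × 256 = 234.6 kN.
Base metal shear (10 mm plate): yield φR_n = 1.0×0.6×350×10×256 = 537.6 kN; rupture φR_n = 0.75×0.6×450×10×256 = 518.4 kN; take 518.4 kN (rupture).
Tension yield (gross): A_g = 111×10 = 1110 mm². φR_n = 0.90 × 350 × 1110 = 349.7 kN.
Governing: min(234.6, 518.4, 349.7) = 234.6 kN → weld metal.

234.6 kN (weld metal governs)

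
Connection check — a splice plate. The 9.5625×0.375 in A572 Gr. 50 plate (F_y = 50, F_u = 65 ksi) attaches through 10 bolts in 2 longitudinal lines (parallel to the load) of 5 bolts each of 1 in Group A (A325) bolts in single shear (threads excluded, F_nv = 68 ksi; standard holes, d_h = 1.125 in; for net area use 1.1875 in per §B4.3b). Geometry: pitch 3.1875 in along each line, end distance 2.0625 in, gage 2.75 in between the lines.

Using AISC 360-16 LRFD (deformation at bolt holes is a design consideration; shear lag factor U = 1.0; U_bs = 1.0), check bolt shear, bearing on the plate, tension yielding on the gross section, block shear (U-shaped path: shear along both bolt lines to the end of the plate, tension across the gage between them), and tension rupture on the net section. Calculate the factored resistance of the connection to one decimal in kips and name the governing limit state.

Bolt shear: A_b = π(1)²/4 = 0.7854 in². φR_n = 0.75 × 68 × 0.7854 × 10 × 1 = 400.6 kips.
Bearing (0.375 in plate, F_u = 65 ksi): end bolts L_c = 2.0625 − 1.125/2 = 1.5, R_n = min(1.2×1.5×0.375×65, 2.4×1×0.375×65) = 43.875 kips/bolt; interior L_c = 3.1875 − 1.125 = 2.0625, R_n = 58.5 kips/bolt. φR_n = 0.75 × (2×43.875 + 8×58.5) = 416.8 kips.
Tension yield (gross): A_g = 9.5625×0.375 = 3.5859 in². φR_n = 0.90 × 50 × 3.5859 = 161.4 kips.
Block shear: shear path 2×[2.0625+4×3.1875] = 2×14.8125 in, A_gv = 11.109, A_nv = 2×(14.8125 − 4.5×1.1875)×0.375 = 7.1016 in²; tension across gage: (2.75 − 1×1.1875)×0.375 = 0.58594 in². R_n = min(0.6×65×7.1016, 0.6×50×11.109) + 1.0×65×0.58594 = min(276.96, 333.27) + 38.086 = 315.05 kips. φR_n = 0.75 × 315.05 = 236.3 kips.
Tension rupture (net): A_n = (9.5625 − 2×1.1875)×0.375 = 2.6953 in² (U = 1.0, A_e = A_n). φR_n = 0.75 × 65 × 2.6953 = 131.4 kips.
Governing: min(400.6, 416.8, 161.4, 236.3, 131.4) = 131.4 kips → net-section rupture.

131.4 kips (net-section rupture governs)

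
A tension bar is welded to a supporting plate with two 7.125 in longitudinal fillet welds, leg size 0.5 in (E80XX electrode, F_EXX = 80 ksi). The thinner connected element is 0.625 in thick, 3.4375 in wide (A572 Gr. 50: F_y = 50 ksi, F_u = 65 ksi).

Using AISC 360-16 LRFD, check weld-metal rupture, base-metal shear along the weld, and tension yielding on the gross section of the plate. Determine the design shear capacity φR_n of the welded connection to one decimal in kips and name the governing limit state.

Weld metal: throat = 0.707×0.5 = 0.3535 in, L = 2×7.125 = 14.25 in. φR_n = 0.75 × 0.6 × 80 × 0.3535 × 14.25 = 181.3 kips.
Base metal shear (0.625 in plate): yield φR_n = 1.0×0.6×50×0.625×14.25 = 267.2 kips; rupture φR_n = 0.75×0.6×65×0.625×14.25 = 260.5 kips; take 260.5 kips (rupture).
Tension yield (gross): A_g = 3.4375×0.625 = 2.1484 in². φR_n = 0.90 × 50 × 2.1484 = 96.7 kips.
Governing: min(181.3, 260.5, 96.7) = 96.7 kips → gross-section yield.

96.7 kips (gross-section yield governs)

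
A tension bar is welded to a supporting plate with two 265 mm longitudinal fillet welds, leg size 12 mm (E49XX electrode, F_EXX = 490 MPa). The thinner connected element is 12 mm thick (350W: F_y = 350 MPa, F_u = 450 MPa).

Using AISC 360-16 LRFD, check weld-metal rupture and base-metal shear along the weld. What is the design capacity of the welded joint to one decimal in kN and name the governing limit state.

Weld metal: throat = 0.707×12 = 8.484 mm, L = 2×265 = 530 mm. φR_n = 0.75 × 0.6 × 490 × 8.484 × 530 = 991.5 kN.
Base metal shear (12 mm plate): yield φR_n = 1.0×0.6×350×12×530 = 1335.6 kN; rupture φR_n = 0.75×0.6×450×12×530 = 1287.9 kN; take 1287.9 kN (rupture).
Governing: min(991.5, 1287.9) = 991.5 kN → weld metal.

991.5 kN (weld metal governs)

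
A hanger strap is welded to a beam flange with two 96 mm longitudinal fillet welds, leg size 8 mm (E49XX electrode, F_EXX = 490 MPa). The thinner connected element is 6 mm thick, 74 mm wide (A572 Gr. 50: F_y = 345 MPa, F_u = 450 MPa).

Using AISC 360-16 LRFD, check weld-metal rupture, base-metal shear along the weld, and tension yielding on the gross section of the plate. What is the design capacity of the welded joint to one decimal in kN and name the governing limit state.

Weld metal: throat = 0.707×8 = 5.656 mm, L = 2×96 = 192 mm. φR_n = 0.75 × 0.6 × 490 × 5.656 × 192 = 239.5 kN.
Base metal shear (6 mm plate): yield φR_n = 1.0×0.6×345×6×192 = 238.5 kN; rupture φR_n = 0.75×0.6×450×6×192 = 233.3 kN; take 233.3 kN (rupture).
Tension yield (gross): A_g = 74×6 = 444 mm². φR_n = 0.90 × 345 × 444 = 137.9 kN.
Governing: min(239.5, 233.3, 137.9) = 137.9 kN → gross-section yield.

137.9 kN (gross-section yield governs)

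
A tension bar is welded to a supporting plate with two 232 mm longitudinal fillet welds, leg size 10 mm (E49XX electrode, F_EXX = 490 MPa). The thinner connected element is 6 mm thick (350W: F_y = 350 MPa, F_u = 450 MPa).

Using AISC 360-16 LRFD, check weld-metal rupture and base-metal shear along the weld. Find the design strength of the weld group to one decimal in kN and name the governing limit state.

563.8 kN (base-metal shear governs)

Weld metal: throat = 0.707×10 = 7.07 mm, L = 2×232 = 464 mm. φR_n = 0.75 × 0.6 × 490 × 7.07 × 464 = 723.3 kN.
Base metal shear (6 mm plate): yield φR_n = 1.0×0.6×350×6×464 = 584.6 kN; rupture φR_n = 0.75×0.6×450×6×464 = 563.8 kN; take 563.8 kN (rupture).
Governing: min(723.3, 563.8) = 563.8 kN → base-metal shear.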